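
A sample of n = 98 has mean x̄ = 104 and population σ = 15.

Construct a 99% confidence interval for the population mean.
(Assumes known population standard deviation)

Confidence level: 99%, α = 0.01
z_0.005 = 2.576
SE = σ/√n = 15/√98 = 1.5152
Margin of error = 2.576 × 1.5152 = 3.9032
CI: x̄ ± margin = 104 ± 3.9032
CI: (100.0968, 107.9032)

Answer: (100.0968, 107.9032)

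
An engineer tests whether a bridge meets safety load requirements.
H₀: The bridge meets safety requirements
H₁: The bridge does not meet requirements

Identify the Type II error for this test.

Answer: Declaring an unsafe bridge to be safe

Derivation:
Type I error (α): Rejecting H₀ when H₀ is true
Type II error (β): Failing to reject H₀ when H₁ is true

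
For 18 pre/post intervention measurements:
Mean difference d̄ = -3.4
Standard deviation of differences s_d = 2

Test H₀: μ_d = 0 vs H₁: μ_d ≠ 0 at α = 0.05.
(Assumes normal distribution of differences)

df = n - 1 = 17
SE = s_d/√n = 2/√18 = 0.4714
t = d̄/SE = -3.4/0.4714 = -7.2126
Critical value: t_{0.025,17} = ±2.110
p-value < 0.0001
Decision: reject H₀

Answer: t = -7.2126, reject H₀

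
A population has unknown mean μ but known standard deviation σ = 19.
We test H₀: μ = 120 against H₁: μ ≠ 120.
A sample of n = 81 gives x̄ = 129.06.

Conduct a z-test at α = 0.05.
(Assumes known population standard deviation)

Answer: z = 4.2916, reject H₀

Derivation:
Standard error: SE = σ/√n = 19/√81 = 2.1111
z-statistic: z = (x̄ - μ₀)/SE = (129.06 - 120)/2.1111 = 4.2916
Critical value: ±1.960
p-value < 0.0001
Decision: reject H₀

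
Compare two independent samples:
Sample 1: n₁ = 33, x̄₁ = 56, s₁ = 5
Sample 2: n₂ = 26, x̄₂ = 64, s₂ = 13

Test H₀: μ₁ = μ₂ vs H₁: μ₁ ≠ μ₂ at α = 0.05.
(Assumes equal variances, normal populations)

Answer: t = -3.2493, reject H₀

Derivation:
Pooled variance: s²_p = [32×5² + 25×13²]/(57) = 88.1579
s_p = 9.3892
SE = s_p×√(1/n₁ + 1/n₂) = 9.3892×√(1/33 + 1/26) = 2.4621
t = (x̄₁ - x̄₂)/SE = (56 - 64)/2.4621 = -3.2493
df = 57, t-critical = ±2.002
Decision: reject H₀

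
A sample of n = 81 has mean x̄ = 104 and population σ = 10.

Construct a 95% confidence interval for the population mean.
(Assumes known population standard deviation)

Answer: (101.8222, 106.1778)

Derivation:
Confidence level: 95%, α = 0.05
z_0.025 = 1.960
SE = σ/√n = 10/√81 = 1.1111
Margin of error = 1.960 × 1.1111 = 2.1778
CI: x̄ ± margin = 104 ± 2.1778
CI: (101.8222, 106.1778)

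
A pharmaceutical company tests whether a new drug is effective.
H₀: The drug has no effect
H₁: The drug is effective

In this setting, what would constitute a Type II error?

Answer: Failing to detect the drug's effect when it actually works

Derivation:
A Type I error (probability α) occurs when we reject a true H₀.
A Type II error (probability β) occurs when we fail to reject a false H₀.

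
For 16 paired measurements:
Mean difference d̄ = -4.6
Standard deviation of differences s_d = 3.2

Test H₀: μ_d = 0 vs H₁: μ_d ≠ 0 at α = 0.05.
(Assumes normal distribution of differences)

Answer: t = -5.7500, reject H₀

Derivation:
df = n - 1 = 15
SE = s_d/√n = 3.2/√16 = 0.8000
t = d̄/SE = -4.6/0.8000 = -5.7500
Critical value: t_{0.025,15} = ±2.131
p-value < 0.0001
Decision: reject H₀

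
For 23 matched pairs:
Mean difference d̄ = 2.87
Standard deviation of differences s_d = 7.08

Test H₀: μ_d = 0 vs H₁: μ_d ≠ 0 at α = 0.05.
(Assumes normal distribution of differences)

Answer: t = 1.9440, fail to reject H₀

Derivation:
df = n - 1 = 22
SE = s_d/√n = 7.08/√23 = 1.4763
t = d̄/SE = 2.87/1.4763 = 1.9440
Critical value: t_{0.025,22} = ±2.074
p-value ≈ 0.0648
Decision: fail to reject H₀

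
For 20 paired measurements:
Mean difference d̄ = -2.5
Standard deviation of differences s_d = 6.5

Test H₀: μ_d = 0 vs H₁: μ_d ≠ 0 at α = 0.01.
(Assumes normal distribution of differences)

Answer: t = -1.7201, fail to reject H₀

Derivation:
df = n - 1 = 19
SE = s_d/√n = 6.5/√20 = 1.4534
t = d̄/SE = -2.5/1.4534 = -1.7201
Critical value: t_{0.005,19} = ±2.861
p-value ≈ 0.1017
Decision: fail to reject H₀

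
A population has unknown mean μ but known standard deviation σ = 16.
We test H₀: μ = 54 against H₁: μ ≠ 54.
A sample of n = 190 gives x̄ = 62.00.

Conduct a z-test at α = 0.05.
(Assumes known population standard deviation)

Answer: z = 6.8918, reject H₀

Derivation:
Standard error: SE = σ/√n = 16/√190 = 1.1608
z-statistic: z = (x̄ - μ₀)/SE = (62.00 - 54)/1.1608 = 6.8918
Critical value: ±1.960
p-value < 0.0001
Decision: reject H₀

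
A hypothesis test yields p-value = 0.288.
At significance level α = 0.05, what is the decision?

Compare p-value to α:
0.288 ≥ 0.05
Decision: fail to reject H₀

Answer: fail to reject H₀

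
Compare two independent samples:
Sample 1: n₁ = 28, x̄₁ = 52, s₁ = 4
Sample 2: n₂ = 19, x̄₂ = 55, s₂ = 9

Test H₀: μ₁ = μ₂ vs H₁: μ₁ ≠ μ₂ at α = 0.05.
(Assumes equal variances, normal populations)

Pooled variance: s²_p = [27×4² + 18×9²]/(45) = 42.0000
s_p = 6.4807
SE = s_p×√(1/n₁ + 1/n₂) = 6.4807×√(1/28 + 1/19) = 1.9263
t = (x̄₁ - x̄₂)/SE = (52 - 55)/1.9263 = -1.5574
df = 45, t-critical = ±2.014
Decision: fail to reject H₀

Answer: t = -1.5574, fail to reject H₀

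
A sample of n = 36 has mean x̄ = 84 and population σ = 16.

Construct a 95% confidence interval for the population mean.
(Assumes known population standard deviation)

Confidence level: 95%, α = 0.05
z_0.025 = 1.960
SE = σ/√n = 16/√36 = 2.6667
Margin of error = 1.960 × 2.6667 = 5.2267
CI: x̄ ± margin = 84 ± 5.2267
CI: (78.7733, 89.2267)

Answer: (78.7733, 89.2267)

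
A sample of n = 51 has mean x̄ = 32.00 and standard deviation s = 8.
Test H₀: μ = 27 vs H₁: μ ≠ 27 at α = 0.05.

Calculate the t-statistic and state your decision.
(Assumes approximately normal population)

df = n - 1 = 50
SE = s/√n = 8/√51 = 1.1202
t = (x̄ - μ₀)/SE = (32.00 - 27)/1.1202 = 4.4635
Critical value: t_{0.025,50} = ±2.009
p-value < 0.0001
Decision: reject H₀

Answer: t = 4.4635, reject H₀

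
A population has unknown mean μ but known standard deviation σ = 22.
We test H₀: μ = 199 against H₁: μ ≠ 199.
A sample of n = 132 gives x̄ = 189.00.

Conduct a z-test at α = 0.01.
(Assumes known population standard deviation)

Standard error: SE = σ/√n = 22/√132 = 1.9149
z-statistic: z = (x̄ - μ₀)/SE = (189.00 - 199)/1.9149 = -5.2222
Critical value: ±2.576
p-value < 0.0001
Decision: reject H₀

Answer: z = -5.2222, reject H₀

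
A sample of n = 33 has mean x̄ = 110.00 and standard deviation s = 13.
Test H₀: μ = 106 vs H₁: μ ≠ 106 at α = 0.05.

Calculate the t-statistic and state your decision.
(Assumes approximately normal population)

df = n - 1 = 32
SE = s/√n = 13/√33 = 2.2630
t = (x̄ - μ₀)/SE = (110.00 - 106)/2.2630 = 1.7676
Critical value: t_{0.025,32} = ±2.037
p-value ≈ 0.0867
Decision: fail to reject H₀

Answer: t = 1.7676, fail to reject H₀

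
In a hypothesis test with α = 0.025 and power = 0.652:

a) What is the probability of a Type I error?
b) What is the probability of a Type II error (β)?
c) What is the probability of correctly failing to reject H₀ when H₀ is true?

Answer: a) 0.025, b) 0.348, c) 0.975

Derivation:
a) Type I error probability = α = 0.025
b) Power = P(reject H₀ | H₁ true) = 1 - β = 0.652, so Type II error probability = β = 1 - Power = 0.348
c) P(fail to reject H₀ | H₀ true) = 1 - α = 0.975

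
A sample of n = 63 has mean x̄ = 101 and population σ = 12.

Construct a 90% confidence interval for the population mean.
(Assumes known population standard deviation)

Confidence level: 90%, α = 0.1
z_0.05 = 1.645
SE = σ/√n = 12/√63 = 1.5119
Margin of error = 1.645 × 1.5119 = 2.4871
CI: x̄ ± margin = 101 ± 2.4871
CI: (98.5129, 103.4871)

Answer: (98.5129, 103.4871)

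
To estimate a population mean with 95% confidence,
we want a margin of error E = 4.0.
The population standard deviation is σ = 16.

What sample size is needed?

Answer: n = 62

Derivation:
z_0.025 = 1.960
n = (z×σ/E)² = (1.960×16/4.0)²
n = 61.4656
Round up: n = 62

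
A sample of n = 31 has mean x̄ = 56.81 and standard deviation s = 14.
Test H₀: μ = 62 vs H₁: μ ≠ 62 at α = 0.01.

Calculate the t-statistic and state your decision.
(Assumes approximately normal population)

Answer: t = -2.0640, fail to reject H₀

Derivation:
df = n - 1 = 30
SE = s/√n = 14/√31 = 2.5145
t = (x̄ - μ₀)/SE = (56.81 - 62)/2.5145 = -2.0640
Critical value: t_{0.005,30} = ±2.750
p-value ≈ 0.0478
Decision: fail to reject H₀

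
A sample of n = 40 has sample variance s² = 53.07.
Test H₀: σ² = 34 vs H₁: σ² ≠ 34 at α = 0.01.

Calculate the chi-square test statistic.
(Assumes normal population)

df = n - 1 = 39
χ² = (n-1)s²/σ₀² = 39×53.07/34 = 60.8744
Critical values: χ²_{0.995,39} = 19.996, χ²_{0.005,39} = 65.476
Rejection region: χ² < 19.996 or χ² > 65.476
Decision: fail to reject H₀

Answer: χ² = 60.8744, fail to reject H₀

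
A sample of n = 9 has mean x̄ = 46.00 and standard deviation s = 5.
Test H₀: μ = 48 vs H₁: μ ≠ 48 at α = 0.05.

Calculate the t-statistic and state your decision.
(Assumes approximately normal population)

df = n - 1 = 8
SE = s/√n = 5/√9 = 1.6667
t = (x̄ - μ₀)/SE = (46.00 - 48)/1.6667 = -1.2000
Critical value: t_{0.025,8} = ±2.306
p-value ≈ 0.2645
Decision: fail to reject H₀

Answer: t = -1.2000, fail to reject H₀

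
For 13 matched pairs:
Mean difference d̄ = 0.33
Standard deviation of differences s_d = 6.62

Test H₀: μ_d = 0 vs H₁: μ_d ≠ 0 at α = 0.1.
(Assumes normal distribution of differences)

df = n - 1 = 12
SE = s_d/√n = 6.62/√13 = 1.8361
t = d̄/SE = 0.33/1.8361 = 0.1797
Critical value: t_{0.05,12} = ±1.782
p-value ≈ 0.8604
Decision: fail to reject H₀

Answer: t = 0.1797, fail to reject H₀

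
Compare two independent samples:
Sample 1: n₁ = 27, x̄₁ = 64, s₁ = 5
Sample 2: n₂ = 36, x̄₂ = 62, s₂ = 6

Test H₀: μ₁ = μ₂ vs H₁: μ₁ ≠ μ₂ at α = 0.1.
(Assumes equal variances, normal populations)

Pooled variance: s²_p = [26×5² + 35×6²]/(61) = 31.3115
s_p = 5.5957
SE = s_p×√(1/n₁ + 1/n₂) = 5.5957×√(1/27 + 1/36) = 1.4246
t = (x̄₁ - x̄₂)/SE = (64 - 62)/1.4246 = 1.4039
df = 61, t-critical = ±1.670
Decision: fail to reject H₀

Answer: t = 1.4039, fail to reject H₀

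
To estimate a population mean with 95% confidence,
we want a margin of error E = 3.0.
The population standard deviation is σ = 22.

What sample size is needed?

Answer: n = 207

Derivation:
z_0.025 = 1.960
n = (z×σ/E)² = (1.960×22/3.0)²
n = 206.5927
Round up: n = 207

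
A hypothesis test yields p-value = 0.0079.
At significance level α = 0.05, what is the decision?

Answer: reject H₀

Derivation:
Compare p-value to α:
0.0079 < 0.05
Decision: reject H₀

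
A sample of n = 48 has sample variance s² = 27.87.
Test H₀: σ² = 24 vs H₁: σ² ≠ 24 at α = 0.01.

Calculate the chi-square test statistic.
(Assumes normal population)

Answer: χ² = 54.5788, fail to reject H₀

Derivation:
df = n - 1 = 47
χ² = (n-1)s²/σ₀² = 47×27.87/24 = 54.5788
Critical values: χ²_{0.995,47} = 25.775, χ²_{0.005,47} = 75.704
Rejection region: χ² < 25.775 or χ² > 75.704
Decision: fail to reject H₀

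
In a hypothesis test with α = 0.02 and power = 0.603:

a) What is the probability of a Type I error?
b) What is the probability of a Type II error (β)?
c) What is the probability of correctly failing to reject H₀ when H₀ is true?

a) Type I error probability = α = 0.02
b) Power = P(reject H₀ | H₁ true) = 1 - β = 0.603, so Type II error probability = β = 1 - Power = 0.397
c) P(fail to reject H₀ | H₀ true) = 1 - α = 0.98

Answer: a) 0.02, b) 0.397, c) 0.98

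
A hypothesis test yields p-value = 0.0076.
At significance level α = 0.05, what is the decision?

Answer: reject H₀

Derivation:
Compare p-value to α:
0.0076 < 0.05
Decision: reject H₀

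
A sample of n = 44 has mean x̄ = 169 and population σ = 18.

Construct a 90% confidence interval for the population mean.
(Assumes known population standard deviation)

Answer: (164.5361, 173.4639)

Derivation:
Confidence level: 90%, α = 0.1
z_0.05 = 1.645
SE = σ/√n = 18/√44 = 2.7136
Margin of error = 1.645 × 2.7136 = 4.4639
CI: x̄ ± margin = 169 ± 4.4639
CI: (164.5361, 173.4639)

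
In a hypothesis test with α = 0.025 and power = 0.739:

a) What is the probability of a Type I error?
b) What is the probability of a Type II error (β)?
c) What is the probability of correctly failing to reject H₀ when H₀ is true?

a) Type I error probability = α = 0.025
b) Power = P(reject H₀ | H₁ true) = 1 - β = 0.739, so Type II error probability = β = 1 - Power = 0.261
c) P(fail to reject H₀ | H₀ true) = 1 - α = 0.975

Answer: a) 0.025, b) 0.261, c) 0.975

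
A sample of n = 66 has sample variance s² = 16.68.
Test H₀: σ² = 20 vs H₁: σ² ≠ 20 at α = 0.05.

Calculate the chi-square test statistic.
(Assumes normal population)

Answer: χ² = 54.2100, fail to reject H₀

Derivation:
df = n - 1 = 65
χ² = (n-1)s²/σ₀² = 65×16.68/20 = 54.2100
Critical values: χ²_{0.975,65} = 44.603, χ²_{0.025,65} = 89.177
Rejection region: χ² < 44.603 or χ² > 89.177
Decision: fail to reject H₀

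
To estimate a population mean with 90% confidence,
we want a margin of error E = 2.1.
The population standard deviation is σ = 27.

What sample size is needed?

z_0.05 = 1.645
n = (z×σ/E)² = (1.645×27/2.1)²
n = 447.3225
Round up: n = 448

Answer: n = 448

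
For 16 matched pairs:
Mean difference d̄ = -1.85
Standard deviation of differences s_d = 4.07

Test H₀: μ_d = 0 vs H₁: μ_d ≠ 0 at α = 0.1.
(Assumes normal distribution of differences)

Answer: t = -1.8182, reject H₀

Derivation:
df = n - 1 = 15
SE = s_d/√n = 4.07/√16 = 1.0175
t = d̄/SE = -1.85/1.0175 = -1.8182
Critical value: t_{0.05,15} = ±1.753
p-value ≈ 0.0891
Decision: reject H₀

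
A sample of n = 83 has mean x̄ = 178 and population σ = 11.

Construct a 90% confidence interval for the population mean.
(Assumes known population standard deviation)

Confidence level: 90%, α = 0.1
z_0.05 = 1.645
SE = σ/√n = 11/√83 = 1.2074
Margin of error = 1.645 × 1.2074 = 1.9862
CI: x̄ ± margin = 178 ± 1.9862
CI: (176.0138, 179.9862)

Answer: (176.0138, 179.9862)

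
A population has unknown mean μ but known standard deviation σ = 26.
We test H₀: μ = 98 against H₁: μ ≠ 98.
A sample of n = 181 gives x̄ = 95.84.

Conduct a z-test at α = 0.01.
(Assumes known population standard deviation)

Standard error: SE = σ/√n = 26/√181 = 1.9326
z-statistic: z = (x̄ - μ₀)/SE = (95.84 - 98)/1.9326 = -1.1177
Critical value: ±2.576
p-value = 0.2637
Decision: fail to reject H₀

Answer: z = -1.1177, fail to reject H₀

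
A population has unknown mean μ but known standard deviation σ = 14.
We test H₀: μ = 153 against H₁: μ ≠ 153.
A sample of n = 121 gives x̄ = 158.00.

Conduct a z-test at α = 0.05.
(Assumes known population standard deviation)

Answer: z = 3.9287, reject H₀

Derivation:
Standard error: SE = σ/√n = 14/√121 = 1.2727
z-statistic: z = (x̄ - μ₀)/SE = (158.00 - 153)/1.2727 = 3.9287
Critical value: ±1.960
p-value = 0.0001
Decision: reject H₀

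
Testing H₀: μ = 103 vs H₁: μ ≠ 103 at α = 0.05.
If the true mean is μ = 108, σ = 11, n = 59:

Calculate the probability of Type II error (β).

SE = σ/√n = 11/√59 = 1.4321
Critical values: μ₀ ± z_0.025×SE = 103 ± 1.960×1.4321
Acceptance region: (100.1931, 105.8069)
Under H₁ (μ = 108): z_high = (105.8069 - 108)/1.4321 = -1.5314, z_low = (100.1931 - 108)/1.4321 = -5.4514
β = P(not reject | H₁) = Φ(-1.5314) - Φ(-5.4514) ≈ 0.0628

Answer: β ≈ 0.0628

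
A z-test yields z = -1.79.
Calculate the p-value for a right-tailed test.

Answer: p-value ≈ 0.9633

Derivation:
For z = -1.79:
p = P(Z > -1.79) = 1 - Φ(-1.79) = 0.9633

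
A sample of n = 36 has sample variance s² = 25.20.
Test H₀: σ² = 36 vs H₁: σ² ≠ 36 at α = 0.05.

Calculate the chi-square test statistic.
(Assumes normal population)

df = n - 1 = 35
χ² = (n-1)s²/σ₀² = 35×25.20/36 = 24.5000
Critical values: χ²_{0.975,35} = 20.569, χ²_{0.025,35} = 53.203
Rejection region: χ² < 20.569 or χ² > 53.203
Decision: fail to reject H₀

Answer: χ² = 24.5000, fail to reject H₀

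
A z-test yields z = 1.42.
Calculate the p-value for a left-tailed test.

Answer: p-value ≈ 0.9222

Derivation:
For z = 1.42:
p = P(Z < 1.42) = Φ(1.42) = 0.9222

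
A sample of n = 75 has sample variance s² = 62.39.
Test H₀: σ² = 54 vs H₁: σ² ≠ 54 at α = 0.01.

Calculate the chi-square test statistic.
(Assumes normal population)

Answer: χ² = 85.4974, fail to reject H₀

Derivation:
df = n - 1 = 74
χ² = (n-1)s²/σ₀² = 74×62.39/54 = 85.4974
Critical values: χ²_{0.995,74} = 46.417, χ²_{0.005,74} = 109.074
Rejection region: χ² < 46.417 or χ² > 109.074
Decision: fail to reject H₀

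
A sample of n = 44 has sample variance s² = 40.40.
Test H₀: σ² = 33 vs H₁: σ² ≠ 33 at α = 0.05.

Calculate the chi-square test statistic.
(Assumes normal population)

Answer: χ² = 52.6424, fail to reject H₀

Derivation:
df = n - 1 = 43
χ² = (n-1)s²/σ₀² = 43×40.40/33 = 52.6424
Critical values: χ²_{0.975,43} = 26.785, χ²_{0.025,43} = 62.990
Rejection region: χ² < 26.785 or χ² > 62.990
Decision: fail to reject H₀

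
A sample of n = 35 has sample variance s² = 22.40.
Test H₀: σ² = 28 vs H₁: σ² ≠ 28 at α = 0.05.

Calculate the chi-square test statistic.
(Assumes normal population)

df = n - 1 = 34
χ² = (n-1)s²/σ₀² = 34×22.40/28 = 27.2000
Critical values: χ²_{0.975,34} = 19.806, χ²_{0.025,34} = 51.966
Rejection region: χ² < 19.806 or χ² > 51.966
Decision: fail to reject H₀

Answer: χ² = 27.2000, fail to reject H₀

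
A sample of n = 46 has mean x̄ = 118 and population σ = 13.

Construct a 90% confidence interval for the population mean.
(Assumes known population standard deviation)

Answer: (114.8470, 121.1530)

Derivation:
Confidence level: 90%, α = 0.1
z_0.05 = 1.645
SE = σ/√n = 13/√46 = 1.9167
Margin of error = 1.645 × 1.9167 = 3.1530
CI: x̄ ± margin = 118 ± 3.1530
CI: (114.8470, 121.1530)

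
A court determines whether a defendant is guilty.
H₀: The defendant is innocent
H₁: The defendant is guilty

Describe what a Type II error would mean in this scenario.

Type I error: rejecting H₀ when it is actually true (false positive).
Type II error: failing to reject H₀ when H₁ is actually true (false negative).

Answer: Acquitting a guilty person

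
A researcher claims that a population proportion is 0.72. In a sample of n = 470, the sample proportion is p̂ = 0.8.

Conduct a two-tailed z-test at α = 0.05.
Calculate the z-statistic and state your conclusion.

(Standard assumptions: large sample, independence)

Answer: z = 3.8627, reject H₀

Derivation:
H₀: p = 0.72, H₁: p ≠ 0.72
Standard error: SE = √(p₀(1-p₀)/n) = √(0.72×0.28/470) = 0.020711
z-statistic: z = (p̂ - p₀)/SE = (0.8 - 0.72)/0.020711 = 3.8627
Critical value: z_0.025 = ±1.960
p-value = 0.0001
Decision: reject H₀ at α = 0.05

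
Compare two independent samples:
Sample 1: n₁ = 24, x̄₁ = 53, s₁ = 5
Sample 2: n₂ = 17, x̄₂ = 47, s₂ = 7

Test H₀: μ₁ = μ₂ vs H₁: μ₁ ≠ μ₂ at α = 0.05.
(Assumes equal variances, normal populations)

Pooled variance: s²_p = [23×5² + 16×7²]/(39) = 34.8462
s_p = 5.9031
SE = s_p×√(1/n₁ + 1/n₂) = 5.9031×√(1/24 + 1/17) = 1.8713
t = (x̄₁ - x̄₂)/SE = (53 - 47)/1.8713 = 3.2063
df = 39, t-critical = ±2.023
Decision: reject H₀

Answer: t = 3.2063, reject H₀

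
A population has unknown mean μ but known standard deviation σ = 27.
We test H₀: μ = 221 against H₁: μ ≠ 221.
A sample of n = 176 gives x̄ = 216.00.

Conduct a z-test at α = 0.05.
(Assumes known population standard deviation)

Standard error: SE = σ/√n = 27/√176 = 2.0352
z-statistic: z = (x̄ - μ₀)/SE = (216.00 - 221)/2.0352 = -2.4568
Critical value: ±1.960
p-value = 0.0140
Decision: reject H₀

Answer: z = -2.4568, reject H₀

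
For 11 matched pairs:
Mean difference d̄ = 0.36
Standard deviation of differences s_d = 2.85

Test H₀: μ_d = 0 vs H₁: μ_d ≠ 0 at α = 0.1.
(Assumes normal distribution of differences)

df = n - 1 = 10
SE = s_d/√n = 2.85/√11 = 0.8593
t = d̄/SE = 0.36/0.8593 = 0.4189
Critical value: t_{0.05,10} = ±1.812
p-value ≈ 0.6841
Decision: fail to reject H₀

Answer: t = 0.4189, fail to reject H₀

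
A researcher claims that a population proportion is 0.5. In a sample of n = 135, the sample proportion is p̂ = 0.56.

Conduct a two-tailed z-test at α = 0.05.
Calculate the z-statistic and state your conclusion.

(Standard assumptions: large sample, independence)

H₀: p = 0.5, H₁: p ≠ 0.5
Standard error: SE = √(p₀(1-p₀)/n) = √(0.5×0.5/135) = 0.043033
z-statistic: z = (p̂ - p₀)/SE = (0.56 - 0.5)/0.043033 = 1.3943
Critical value: z_0.025 = ±1.960
p-value = 0.1632
Decision: fail to reject H₀ at α = 0.05

Answer: z = 1.3943, fail to reject H₀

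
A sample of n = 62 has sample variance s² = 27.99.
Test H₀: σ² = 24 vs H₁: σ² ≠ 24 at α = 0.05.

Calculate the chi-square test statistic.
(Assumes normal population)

df = n - 1 = 61
χ² = (n-1)s²/σ₀² = 61×27.99/24 = 71.1412
Critical values: χ²_{0.975,61} = 41.303, χ²_{0.025,61} = 84.476
Rejection region: χ² < 41.303 or χ² > 84.476
Decision: fail to reject H₀

Answer: χ² = 71.1412, fail to reject H₀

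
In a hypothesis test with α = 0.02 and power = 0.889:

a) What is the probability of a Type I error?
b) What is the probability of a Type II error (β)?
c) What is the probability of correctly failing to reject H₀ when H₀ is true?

Answer: a) 0.02, b) 0.111, c) 0.98

Derivation:
a) Type I error probability = α = 0.02
b) Power = P(reject H₀ | H₁ true) = 1 - β = 0.889, so Type II error probability = β = 1 - Power = 0.111
c) P(fail to reject H₀ | H₀ true) = 1 - α = 0.98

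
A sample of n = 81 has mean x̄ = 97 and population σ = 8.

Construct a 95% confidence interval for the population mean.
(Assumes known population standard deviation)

Answer: (95.2578, 98.7422)

Derivation:
Confidence level: 95%, α = 0.05
z_0.025 = 1.960
SE = σ/√n = 8/√81 = 0.8889
Margin of error = 1.960 × 0.8889 = 1.7422
CI: x̄ ± margin = 97 ± 1.7422
CI: (95.2578, 98.7422)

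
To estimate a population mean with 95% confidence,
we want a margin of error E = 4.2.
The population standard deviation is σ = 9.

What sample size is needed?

z_0.025 = 1.960
n = (z×σ/E)² = (1.960×9/4.2)²
n = 17.6400
Round up: n = 18

Answer: n = 18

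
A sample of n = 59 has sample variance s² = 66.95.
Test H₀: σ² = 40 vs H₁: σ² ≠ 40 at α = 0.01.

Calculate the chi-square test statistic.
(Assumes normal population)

Answer: χ² = 97.0775, reject H₀

Derivation:
df = n - 1 = 58
χ² = (n-1)s²/σ₀² = 58×66.95/40 = 97.0775
Critical values: χ²_{0.995,58} = 34.008, χ²_{0.005,58} = 89.477
Rejection region: χ² < 34.008 or χ² > 89.477
Decision: reject H₀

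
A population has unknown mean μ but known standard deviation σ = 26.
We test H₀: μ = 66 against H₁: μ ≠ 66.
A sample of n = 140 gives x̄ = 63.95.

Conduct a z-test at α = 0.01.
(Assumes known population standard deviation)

Answer: z = -0.9329, fail to reject H₀

Derivation:
Standard error: SE = σ/√n = 26/√140 = 2.1974
z-statistic: z = (x̄ - μ₀)/SE = (63.95 - 66)/2.1974 = -0.9329
Critical value: ±2.576
p-value = 0.3509
Decision: fail to reject H₀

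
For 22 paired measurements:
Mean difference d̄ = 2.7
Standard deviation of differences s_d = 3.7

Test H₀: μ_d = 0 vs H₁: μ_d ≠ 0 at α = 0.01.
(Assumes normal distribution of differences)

df = n - 1 = 21
SE = s_d/√n = 3.7/√22 = 0.7888
t = d̄/SE = 2.7/0.7888 = 3.4229
Critical value: t_{0.005,21} = ±2.831
p-value ≈ 0.0026
Decision: reject H₀

Answer: t = 3.4229, reject H₀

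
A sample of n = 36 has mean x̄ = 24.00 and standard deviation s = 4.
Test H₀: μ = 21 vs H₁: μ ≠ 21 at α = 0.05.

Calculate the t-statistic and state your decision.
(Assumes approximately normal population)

df = n - 1 = 35
SE = s/√n = 4/√36 = 0.6667
t = (x̄ - μ₀)/SE = (24.00 - 21)/0.6667 = 4.4998
Critical value: t_{0.025,35} = ±2.030
p-value ≈ 0.0001
Decision: reject H₀

Answer: t = 4.4998, reject H₀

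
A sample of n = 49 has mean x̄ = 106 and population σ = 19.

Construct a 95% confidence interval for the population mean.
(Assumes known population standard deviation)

Confidence level: 95%, α = 0.05
z_0.025 = 1.960
SE = σ/√n = 19/√49 = 2.7143
Margin of error = 1.960 × 2.7143 = 5.3200
CI: x̄ ± margin = 106 ± 5.3200
CI: (100.6800, 111.3200)

Answer: (100.6800, 111.3200)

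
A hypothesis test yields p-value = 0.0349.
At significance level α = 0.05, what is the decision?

Answer: reject H₀

Derivation:
Compare p-value to α:
0.0349 < 0.05
Decision: reject H₀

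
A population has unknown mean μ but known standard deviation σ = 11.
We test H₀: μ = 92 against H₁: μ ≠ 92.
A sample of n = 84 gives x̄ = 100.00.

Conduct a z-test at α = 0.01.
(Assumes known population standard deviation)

Answer: z = 6.6656, reject H₀

Derivation:
Standard error: SE = σ/√n = 11/√84 = 1.2002
z-statistic: z = (x̄ - μ₀)/SE = (100.00 - 92)/1.2002 = 6.6656
Critical value: ±2.576
p-value < 0.0001
Decision: reject H₀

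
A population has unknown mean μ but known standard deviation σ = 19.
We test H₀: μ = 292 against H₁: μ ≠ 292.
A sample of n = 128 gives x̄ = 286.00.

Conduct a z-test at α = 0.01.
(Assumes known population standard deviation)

Standard error: SE = σ/√n = 19/√128 = 1.6794
z-statistic: z = (x̄ - μ₀)/SE = (286.00 - 292)/1.6794 = -3.5727
Critical value: ±2.576
p-value = 0.0004
Decision: reject H₀

Answer: z = -3.5727, reject H₀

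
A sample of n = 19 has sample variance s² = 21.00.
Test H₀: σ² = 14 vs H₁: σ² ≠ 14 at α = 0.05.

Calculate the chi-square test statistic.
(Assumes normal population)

df = n - 1 = 18
χ² = (n-1)s²/σ₀² = 18×21.00/14 = 27.0000
Critical values: χ²_{0.975,18} = 8.231, χ²_{0.025,18} = 31.526
Rejection region: χ² < 8.231 or χ² > 31.526
Decision: fail to reject H₀

Answer: χ² = 27.0000, fail to reject H₀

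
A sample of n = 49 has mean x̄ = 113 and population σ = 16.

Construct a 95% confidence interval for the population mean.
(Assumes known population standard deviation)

Answer: (108.5200, 117.4800)

Derivation:
Confidence level: 95%, α = 0.05
z_0.025 = 1.960
SE = σ/√n = 16/√49 = 2.2857
Margin of error = 1.960 × 2.2857 = 4.4800
CI: x̄ ± margin = 113 ± 4.4800
CI: (108.5200, 117.4800)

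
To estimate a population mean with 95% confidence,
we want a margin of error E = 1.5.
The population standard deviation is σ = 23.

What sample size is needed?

Answer: n = 904

Derivation:
z_0.025 = 1.960
n = (z×σ/E)² = (1.960×23/1.5)²
n = 903.2028
Round up: n = 904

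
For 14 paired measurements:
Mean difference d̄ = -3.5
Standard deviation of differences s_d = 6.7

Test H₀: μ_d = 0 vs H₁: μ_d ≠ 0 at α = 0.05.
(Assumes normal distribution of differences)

df = n - 1 = 13
SE = s_d/√n = 6.7/√14 = 1.7907
t = d̄/SE = -3.5/1.7907 = -1.9545
Critical value: t_{0.025,13} = ±2.160
p-value ≈ 0.0725
Decision: fail to reject H₀

Answer: t = -1.9545, fail to reject H₀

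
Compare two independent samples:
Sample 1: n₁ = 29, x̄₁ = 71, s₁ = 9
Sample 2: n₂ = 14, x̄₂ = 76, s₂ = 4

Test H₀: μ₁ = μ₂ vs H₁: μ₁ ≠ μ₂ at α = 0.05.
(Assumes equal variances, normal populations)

Answer: t = -1.9771, fail to reject H₀

Derivation:
Pooled variance: s²_p = [28×9² + 13×4²]/(41) = 60.3902
s_p = 7.7711
SE = s_p×√(1/n₁ + 1/n₂) = 7.7711×√(1/29 + 1/14) = 2.5290
t = (x̄₁ - x̄₂)/SE = (71 - 76)/2.5290 = -1.9771
df = 41, t-critical = ±2.020
Decision: fail to reject H₀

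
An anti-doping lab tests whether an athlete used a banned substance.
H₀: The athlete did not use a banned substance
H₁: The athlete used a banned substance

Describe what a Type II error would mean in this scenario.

Type I error: rejecting H₀ when it is actually true (false positive).
Type II error: failing to reject H₀ when H₁ is actually true (false negative).

Answer: Failing to detect doping in an athlete who used a banned substance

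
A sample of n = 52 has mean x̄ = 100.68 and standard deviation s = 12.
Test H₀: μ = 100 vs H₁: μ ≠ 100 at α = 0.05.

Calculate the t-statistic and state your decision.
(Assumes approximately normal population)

df = n - 1 = 51
SE = s/√n = 12/√52 = 1.6641
t = (x̄ - μ₀)/SE = (100.68 - 100)/1.6641 = 0.4086
Critical value: t_{0.025,51} = ±2.008
p-value ≈ 0.6845
Decision: fail to reject H₀

Answer: t = 0.4086, fail to reject H₀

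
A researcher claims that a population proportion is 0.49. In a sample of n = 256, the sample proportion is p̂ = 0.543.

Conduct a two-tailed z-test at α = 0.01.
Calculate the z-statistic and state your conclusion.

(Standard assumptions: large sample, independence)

H₀: p = 0.49, H₁: p ≠ 0.49
Standard error: SE = √(p₀(1-p₀)/n) = √(0.49×0.51/256) = 0.031244
z-statistic: z = (p̂ - p₀)/SE = (0.543 - 0.49)/0.031244 = 1.6963
Critical value: z_0.005 = ±2.576
p-value = 0.0898
Decision: fail to reject H₀ at α = 0.01

Answer: z = 1.6963, fail to reject H₀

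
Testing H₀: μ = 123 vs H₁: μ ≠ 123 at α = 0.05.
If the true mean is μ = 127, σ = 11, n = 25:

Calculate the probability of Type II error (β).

SE = σ/√n = 11/√25 = 2.2000
Critical values: μ₀ ± z_0.025×SE = 123 ± 1.960×2.2000
Acceptance region: (118.6880, 127.3120)
Under H₁ (μ = 127): z_high = (127.3120 - 127)/2.2000 = 0.1418, z_low = (118.6880 - 127)/2.2000 = -3.7782
β = P(not reject | H₁) = Φ(0.1418) - Φ(-3.7782) ≈ 0.5563

Answer: β ≈ 0.5563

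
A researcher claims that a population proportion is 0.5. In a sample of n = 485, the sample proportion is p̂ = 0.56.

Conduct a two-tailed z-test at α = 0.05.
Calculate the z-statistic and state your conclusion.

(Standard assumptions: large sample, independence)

H₀: p = 0.5, H₁: p ≠ 0.5
Standard error: SE = √(p₀(1-p₀)/n) = √(0.5×0.5/485) = 0.022704
z-statistic: z = (p̂ - p₀)/SE = (0.56 - 0.5)/0.022704 = 2.6427
Critical value: z_0.025 = ±1.960
p-value = 0.0082
Decision: reject H₀ at α = 0.05

Answer: z = 2.6427, reject H₀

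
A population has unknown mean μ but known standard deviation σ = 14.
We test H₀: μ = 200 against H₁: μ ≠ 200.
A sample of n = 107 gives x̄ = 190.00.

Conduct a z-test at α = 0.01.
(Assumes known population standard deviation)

Standard error: SE = σ/√n = 14/√107 = 1.3534
z-statistic: z = (x̄ - μ₀)/SE = (190.00 - 200)/1.3534 = -7.3888
Critical value: ±2.576
p-value < 0.0001
Decision: reject H₀

Answer: z = -7.3888, reject H₀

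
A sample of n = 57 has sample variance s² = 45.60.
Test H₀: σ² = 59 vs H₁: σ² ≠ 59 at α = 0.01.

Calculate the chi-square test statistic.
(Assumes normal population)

Answer: χ² = 43.2814, fail to reject H₀

Derivation:
df = n - 1 = 56
χ² = (n-1)s²/σ₀² = 56×45.60/59 = 43.2814
Critical values: χ²_{0.995,56} = 32.490, χ²_{0.005,56} = 86.994
Rejection region: χ² < 32.490 or χ² > 86.994
Decision: fail to reject H₀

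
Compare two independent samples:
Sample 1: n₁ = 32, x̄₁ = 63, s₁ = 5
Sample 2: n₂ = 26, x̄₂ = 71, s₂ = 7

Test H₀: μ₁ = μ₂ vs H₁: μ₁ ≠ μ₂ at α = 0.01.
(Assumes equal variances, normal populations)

Pooled variance: s²_p = [31×5² + 25×7²]/(56) = 35.7143
s_p = 5.9761
SE = s_p×√(1/n₁ + 1/n₂) = 5.9761×√(1/32 + 1/26) = 1.5779
t = (x̄₁ - x̄₂)/SE = (63 - 71)/1.5779 = -5.0700
df = 56, t-critical = ±2.667
Decision: reject H₀

Answer: t = -5.0700, reject H₀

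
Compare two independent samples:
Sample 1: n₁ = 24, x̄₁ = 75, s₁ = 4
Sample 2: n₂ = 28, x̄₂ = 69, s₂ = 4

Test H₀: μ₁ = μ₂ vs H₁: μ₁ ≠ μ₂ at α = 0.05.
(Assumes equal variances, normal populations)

Answer: t = 5.3923, reject H₀

Derivation:
Pooled variance: s²_p = [23×4² + 27×4²]/(50) = 16.0000
s_p = 4.0000
SE = s_p×√(1/n₁ + 1/n₂) = 4.0000×√(1/24 + 1/28) = 1.1127
t = (x̄₁ - x̄₂)/SE = (75 - 69)/1.1127 = 5.3923
df = 50, t-critical = ±2.009
Decision: reject H₀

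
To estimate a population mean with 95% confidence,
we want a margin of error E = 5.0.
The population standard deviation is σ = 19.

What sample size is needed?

Answer: n = 56

Derivation:
z_0.025 = 1.960
n = (z×σ/E)² = (1.960×19/5.0)²
n = 55.4727
Round up: n = 56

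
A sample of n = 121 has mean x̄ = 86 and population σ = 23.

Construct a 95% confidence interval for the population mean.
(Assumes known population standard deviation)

Confidence level: 95%, α = 0.05
z_0.025 = 1.960
SE = σ/√n = 23/√121 = 2.0909
Margin of error = 1.960 × 2.0909 = 4.0982
CI: x̄ ± margin = 86 ± 4.0982
CI: (81.9018, 90.0982)

Answer: (81.9018, 90.0982)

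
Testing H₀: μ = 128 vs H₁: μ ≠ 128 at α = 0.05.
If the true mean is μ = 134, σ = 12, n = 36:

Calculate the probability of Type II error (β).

SE = σ/√n = 12/√36 = 2.0000
Critical values: μ₀ ± z_0.025×SE = 128 ± 1.960×2.0000
Acceptance region: (124.0800, 131.9200)
Under H₁ (μ = 134): z_high = (131.9200 - 134)/2.0000 = -1.0400, z_low = (124.0800 - 134)/2.0000 = -4.9600
β = P(not reject | H₁) = Φ(-1.0400) - Φ(-4.9600) ≈ 0.1492

Answer: β ≈ 0.1492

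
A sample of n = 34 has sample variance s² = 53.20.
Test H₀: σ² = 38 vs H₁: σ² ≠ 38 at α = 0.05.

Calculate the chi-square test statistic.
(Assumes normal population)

Answer: χ² = 46.2000, fail to reject H₀

Derivation:
df = n - 1 = 33
χ² = (n-1)s²/σ₀² = 33×53.20/38 = 46.2000
Critical values: χ²_{0.975,33} = 19.047, χ²_{0.025,33} = 50.725
Rejection region: χ² < 19.047 or χ² > 50.725
Decision: fail to reject H₀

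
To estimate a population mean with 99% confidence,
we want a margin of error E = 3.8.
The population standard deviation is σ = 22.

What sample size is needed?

z_0.005 = 2.576
n = (z×σ/E)² = (2.576×22/3.8)²
n = 222.4180
Round up: n = 223

Answer: n = 223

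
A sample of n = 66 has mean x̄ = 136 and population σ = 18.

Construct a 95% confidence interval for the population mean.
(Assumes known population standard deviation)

Confidence level: 95%, α = 0.05
z_0.025 = 1.960
SE = σ/√n = 18/√66 = 2.2156
Margin of error = 1.960 × 2.2156 = 4.3426
CI: x̄ ± margin = 136 ± 4.3426
CI: (131.6574, 140.3426)

Answer: (131.6574, 140.3426)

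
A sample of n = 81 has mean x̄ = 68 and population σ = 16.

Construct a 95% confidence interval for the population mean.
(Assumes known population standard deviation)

Confidence level: 95%, α = 0.05
z_0.025 = 1.960
SE = σ/√n = 16/√81 = 1.7778
Margin of error = 1.960 × 1.7778 = 3.4845
CI: x̄ ± margin = 68 ± 3.4845
CI: (64.5155, 71.4845)

Answer: (64.5155, 71.4845)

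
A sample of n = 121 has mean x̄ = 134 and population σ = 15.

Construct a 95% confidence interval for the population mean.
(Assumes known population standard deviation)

Confidence level: 95%, α = 0.05
z_0.025 = 1.960
SE = σ/√n = 15/√121 = 1.3636
Margin of error = 1.960 × 1.3636 = 2.6727
CI: x̄ ± margin = 134 ± 2.6727
CI: (131.3273, 136.6727)

Answer: (131.3273, 136.6727)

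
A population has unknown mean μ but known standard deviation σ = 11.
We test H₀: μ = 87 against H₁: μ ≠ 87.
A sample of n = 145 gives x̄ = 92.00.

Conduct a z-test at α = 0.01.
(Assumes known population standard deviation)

Answer: z = 5.4735, reject H₀

Derivation:
Standard error: SE = σ/√n = 11/√145 = 0.9135
z-statistic: z = (x̄ - μ₀)/SE = (92.00 - 87)/0.9135 = 5.4735
Critical value: ±2.576
p-value < 0.0001
Decision: reject H₀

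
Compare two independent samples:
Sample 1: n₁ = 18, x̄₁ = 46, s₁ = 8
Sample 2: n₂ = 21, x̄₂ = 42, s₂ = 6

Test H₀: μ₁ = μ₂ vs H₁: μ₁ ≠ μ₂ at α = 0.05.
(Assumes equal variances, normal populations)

Pooled variance: s²_p = [17×8² + 20×6²]/(37) = 48.8649
s_p = 6.9903
SE = s_p×√(1/n₁ + 1/n₂) = 6.9903×√(1/18 + 1/21) = 2.2453
t = (x̄₁ - x̄₂)/SE = (46 - 42)/2.2453 = 1.7815
df = 37, t-critical = ±2.026
Decision: fail to reject H₀

Answer: t = 1.7815, fail to reject H₀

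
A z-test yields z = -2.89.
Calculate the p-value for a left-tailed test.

Answer: p-value ≈ 0.0019

Derivation:
For z = -2.89:
p = P(Z < -2.89) = Φ(-2.89) = 0.0019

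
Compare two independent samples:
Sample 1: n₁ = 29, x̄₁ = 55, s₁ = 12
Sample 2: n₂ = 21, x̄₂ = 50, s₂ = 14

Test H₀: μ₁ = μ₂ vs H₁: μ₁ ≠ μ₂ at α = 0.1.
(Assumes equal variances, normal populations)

Answer: t = 1.3557, fail to reject H₀

Derivation:
Pooled variance: s²_p = [28×12² + 20×14²]/(48) = 165.6667
s_p = 12.8712
SE = s_p×√(1/n₁ + 1/n₂) = 12.8712×√(1/29 + 1/21) = 3.6880
t = (x̄₁ - x̄₂)/SE = (55 - 50)/3.6880 = 1.3557
df = 48, t-critical = ±1.677
Decision: fail to reject H₀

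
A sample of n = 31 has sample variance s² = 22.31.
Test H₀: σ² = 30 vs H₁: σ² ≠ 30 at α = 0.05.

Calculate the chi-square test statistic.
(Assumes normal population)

Answer: χ² = 22.3100, fail to reject H₀

Derivation:
df = n - 1 = 30
χ² = (n-1)s²/σ₀² = 30×22.31/30 = 22.3100
Critical values: χ²_{0.975,30} = 16.791, χ²_{0.025,30} = 46.979
Rejection region: χ² < 16.791 or χ² > 46.979
Decision: fail to reject H₀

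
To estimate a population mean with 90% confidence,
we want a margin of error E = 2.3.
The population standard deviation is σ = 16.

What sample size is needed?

z_0.05 = 1.645
n = (z×σ/E)² = (1.645×16/2.3)²
n = 130.9532
Round up: n = 131

Answer: n = 131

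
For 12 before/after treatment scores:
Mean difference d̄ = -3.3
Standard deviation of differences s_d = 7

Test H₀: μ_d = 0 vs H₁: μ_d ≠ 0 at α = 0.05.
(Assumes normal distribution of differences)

Answer: t = -1.6331, fail to reject H₀

Derivation:
df = n - 1 = 11
SE = s_d/√n = 7/√12 = 2.0207
t = d̄/SE = -3.3/2.0207 = -1.6331
Critical value: t_{0.025,11} = ±2.201
p-value ≈ 0.1307
Decision: fail to reject H₀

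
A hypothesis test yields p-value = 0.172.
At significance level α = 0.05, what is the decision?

Compare p-value to α:
0.172 ≥ 0.05
Decision: fail to reject H₀

Answer: fail to reject H₀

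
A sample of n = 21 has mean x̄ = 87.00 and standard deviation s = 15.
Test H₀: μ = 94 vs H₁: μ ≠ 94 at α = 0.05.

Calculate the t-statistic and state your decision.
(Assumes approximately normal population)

Answer: t = -2.1385, reject H₀

Derivation:
df = n - 1 = 20
SE = s/√n = 15/√21 = 3.2733
t = (x̄ - μ₀)/SE = (87.00 - 94)/3.2733 = -2.1385
Critical value: t_{0.025,20} = ±2.086
p-value ≈ 0.0450
Decision: reject H₀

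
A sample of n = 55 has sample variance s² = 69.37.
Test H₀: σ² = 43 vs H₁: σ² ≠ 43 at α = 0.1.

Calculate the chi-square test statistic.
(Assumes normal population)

Answer: χ² = 87.1158, reject H₀

Derivation:
df = n - 1 = 54
χ² = (n-1)s²/σ₀² = 54×69.37/43 = 87.1158
Critical values: χ²_{0.95,54} = 38.116, χ²_{0.05,54} = 72.153
Rejection region: χ² < 38.116 or χ² > 72.153
Decision: reject H₀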